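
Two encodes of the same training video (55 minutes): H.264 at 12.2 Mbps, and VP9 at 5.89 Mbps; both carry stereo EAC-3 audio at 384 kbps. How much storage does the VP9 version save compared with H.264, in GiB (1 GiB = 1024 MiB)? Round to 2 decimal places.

55 min = 3300 s
Audio: 384 kbps = 0.384 Mbps.
H.264: 12.584 Mbps × 3300 s = 41527.2 Mb = 4.834 GiB.
VP9: 6.274 Mbps × 3300 s = 20704.2 Mb = 2.410 GiB.
Saving: 4.834 − 2.410 = 2.424 GiB.

2.42 GiB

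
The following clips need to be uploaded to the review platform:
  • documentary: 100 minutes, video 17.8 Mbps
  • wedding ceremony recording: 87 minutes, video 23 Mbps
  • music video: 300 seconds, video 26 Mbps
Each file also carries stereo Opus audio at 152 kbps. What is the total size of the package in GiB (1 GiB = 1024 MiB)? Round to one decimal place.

Audio: 152 kbps = 0.152 Mbps.
documentary: 17.952 Mbps × 6000 s = 107712.0 Mb
wedding ceremony recording: 23.152 Mbps × 5220 s = 120853.4 Mb
music video: 26.152 Mbps × 300 s = 7845.6 Mb
Total: 236411.0 Mb = 29551.4 MB.
= 27.52 GiB.

27.5 GiB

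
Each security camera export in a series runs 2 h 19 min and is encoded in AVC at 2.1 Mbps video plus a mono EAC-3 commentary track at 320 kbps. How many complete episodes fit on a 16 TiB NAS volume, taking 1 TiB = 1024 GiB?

2 h 19 min = 139 min = 8340 s
Audio: 320 kbps = 0.320 Mbps.
Total bitrate: 2.420 Mbps.
Per item: 2.420 Mbps × 8340 s = 20,183 Mb = 2,523 MB.
Capacity: 16 TiB = 140,737,488 Mb; 6973.14 items → 6973 complete.

6973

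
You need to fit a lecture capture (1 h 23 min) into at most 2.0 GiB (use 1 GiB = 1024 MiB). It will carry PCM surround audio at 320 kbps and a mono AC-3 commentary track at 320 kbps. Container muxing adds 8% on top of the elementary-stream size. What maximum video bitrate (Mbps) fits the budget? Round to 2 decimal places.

Budget: 2.0 GiB = 17179.9 Mb.
Stream payload after overhead: 17179.9 / 1.08 = 15907.3 Mb.
1 h 23 min = 83 min = 4980 s
Total bitrate budget: 15907.3 Mb / 4980 s = 3.194 Mbps.
Audio total: 320 + 320 = 640 kbps = 0.640 Mbps.
Video: 3.194 − 0.640 = 2.554 Mbps.

2.55 Mbps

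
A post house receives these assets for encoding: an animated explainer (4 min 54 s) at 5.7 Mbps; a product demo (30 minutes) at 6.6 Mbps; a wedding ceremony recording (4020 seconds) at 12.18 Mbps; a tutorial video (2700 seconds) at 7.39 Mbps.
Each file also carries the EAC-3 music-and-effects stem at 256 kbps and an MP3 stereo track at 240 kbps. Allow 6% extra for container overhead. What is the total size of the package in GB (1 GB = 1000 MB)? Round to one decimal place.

11.5 GB

Audio total: 256 + 240 = 496 kbps = 0.496 Mbps.
animated explainer: 6.196 Mbps × 294 s × 1.06 = 1930.9 Mb
product demo: 7.096 Mbps × 1800 s × 1.06 = 13539.2 Mb
wedding ceremony recording: 12.676 Mbps × 4020 s × 1.06 = 54015.0 Mb
tutorial video: 7.886 Mbps × 2700 s × 1.06 = 22569.7 Mb
Total: 92054.8 Mb = 11506.8 MB.
= 11.51 GB.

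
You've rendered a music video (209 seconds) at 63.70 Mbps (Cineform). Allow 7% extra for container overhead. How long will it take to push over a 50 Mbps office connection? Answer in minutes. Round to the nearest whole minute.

File: 63.700 Mbps × 209 s = 13313.3 Mb.
With 7% container overhead: ×1.07. → 14245.2 Mb.
At 50 Mbps: 14245.2 / 50 = 284.9 s ≈ 4.75 minutes.

5 minutes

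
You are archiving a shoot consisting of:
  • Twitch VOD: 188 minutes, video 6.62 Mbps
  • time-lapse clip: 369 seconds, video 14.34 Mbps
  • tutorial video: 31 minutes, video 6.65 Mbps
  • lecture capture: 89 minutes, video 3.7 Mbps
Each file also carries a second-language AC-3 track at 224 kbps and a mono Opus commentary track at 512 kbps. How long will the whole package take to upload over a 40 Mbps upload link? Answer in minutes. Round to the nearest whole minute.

52 minutes

Audio total: 224 + 512 = 736 kbps = 0.736 Mbps.
Twitch VOD: 7.356 Mbps × 11280 s = 82975.7 Mb
time-lapse clip: 15.076 Mbps × 369 s = 5563.0 Mb
tutorial video: 7.386 Mbps × 1860 s = 13738.0 Mb
lecture capture: 4.436 Mbps × 5340 s = 23688.2 Mb
Total: 125964.9 Mb = 15745.6 MB.
At 40 Mbps: 125964.9 / 40 = 3149 s ≈ 52.5 minutes.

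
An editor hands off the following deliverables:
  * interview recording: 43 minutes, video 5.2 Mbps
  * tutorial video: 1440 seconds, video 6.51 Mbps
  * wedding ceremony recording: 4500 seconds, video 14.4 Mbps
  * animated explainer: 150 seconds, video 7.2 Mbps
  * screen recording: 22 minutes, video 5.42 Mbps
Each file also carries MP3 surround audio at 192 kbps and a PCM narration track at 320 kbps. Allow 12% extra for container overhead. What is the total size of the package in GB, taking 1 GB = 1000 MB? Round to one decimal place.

14.1 GB

Audio total: 192 + 320 = 512 kbps = 0.512 Mbps.
interview recording: 5.712 Mbps × 2580 s × 1.12 = 16505.4 Mb
tutorial video: 7.022 Mbps × 1440 s × 1.12 = 11325.1 Mb
wedding ceremony recording: 14.912 Mbps × 4500 s × 1.12 = 75156.5 Mb
animated explainer: 7.712 Mbps × 150 s × 1.12 = 1295.6 Mb
screen recording: 5.932 Mbps × 1320 s × 1.12 = 8769.9 Mb
Total: 113052.4 Mb = 14131.6 MB.
= 14.13 GB.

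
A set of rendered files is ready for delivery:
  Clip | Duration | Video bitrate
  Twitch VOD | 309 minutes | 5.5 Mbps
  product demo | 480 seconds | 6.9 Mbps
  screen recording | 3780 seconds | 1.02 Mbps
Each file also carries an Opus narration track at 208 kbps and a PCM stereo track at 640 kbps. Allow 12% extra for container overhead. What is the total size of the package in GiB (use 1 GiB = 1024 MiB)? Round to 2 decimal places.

16.75 GiB

Audio total: 208 + 640 = 848 kbps = 0.848 Mbps.
Twitch VOD: 6.348 Mbps × 18540 s × 1.12 = 131815.0 Mb
product demo: 7.748 Mbps × 480 s × 1.12 = 4165.3 Mb
screen recording: 1.868 Mbps × 3780 s × 1.12 = 7908.4 Mb
Total: 143888.6 Mb = 17986.1 MB.
= 16.75 GiB.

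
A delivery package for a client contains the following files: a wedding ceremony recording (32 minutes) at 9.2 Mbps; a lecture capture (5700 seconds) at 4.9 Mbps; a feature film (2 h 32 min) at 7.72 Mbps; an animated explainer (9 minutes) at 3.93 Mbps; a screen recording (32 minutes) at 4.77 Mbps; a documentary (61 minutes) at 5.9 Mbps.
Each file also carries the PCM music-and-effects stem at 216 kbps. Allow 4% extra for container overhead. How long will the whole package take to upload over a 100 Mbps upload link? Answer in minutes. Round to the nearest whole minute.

Audio: 216 kbps = 0.216 Mbps.
wedding ceremony recording: 9.416 Mbps × 1920 s × 1.04 = 18801.9 Mb
lecture capture: 5.116 Mbps × 5700 s × 1.04 = 30327.6 Mb
feature film: 7.936 Mbps × 9120 s × 1.04 = 75271.4 Mb
animated explainer: 4.146 Mbps × 540 s × 1.04 = 2328.4 Mb
screen recording: 4.986 Mbps × 1920 s × 1.04 = 9956.0 Mb
documentary: 6.116 Mbps × 3660 s × 1.04 = 23279.9 Mb
Total: 159965.3 Mb = 19995.7 MB.
At 100 Mbps: 159965.3 / 100 = 1600 s ≈ 26.7 minutes.

27 minutes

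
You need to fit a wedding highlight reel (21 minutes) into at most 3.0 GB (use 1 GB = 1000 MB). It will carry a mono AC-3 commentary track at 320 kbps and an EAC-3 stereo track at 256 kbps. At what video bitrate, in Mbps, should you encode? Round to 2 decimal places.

18.47 Mbps

Budget: 3.0 GB = 24000.0 Mb.
21 min = 1260 s
Total bitrate budget: 24000.0 Mb / 1260 s = 19.048 Mbps.
Audio total: 320 + 256 = 576 kbps = 0.576 Mbps.
Video: 19.048 − 0.576 = 18.472 Mbps.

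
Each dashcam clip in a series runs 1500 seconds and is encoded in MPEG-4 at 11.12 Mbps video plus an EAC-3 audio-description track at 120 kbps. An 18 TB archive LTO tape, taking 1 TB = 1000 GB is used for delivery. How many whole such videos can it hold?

Audio: 120 kbps = 0.120 Mbps.
Total bitrate: 11.240 Mbps.
Per item: 11.240 Mbps × 1500 s = 16,860 Mb = 2,108 MB.
Capacity: 18 TB = 144,000,000 Mb; 8540.93 items → 8540 complete.

8540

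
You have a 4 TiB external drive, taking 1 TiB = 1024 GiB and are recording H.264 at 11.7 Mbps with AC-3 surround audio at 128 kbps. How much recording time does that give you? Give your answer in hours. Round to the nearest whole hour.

Audio: 128 kbps = 0.128 Mbps.
Total bitrate: 11.7 + 0.128 = 11.828 Mbps.
Capacity: 4 TiB = 35,184,372 Mb.
Recording time: 35,184,372 / 11.828 = 2,974,668 s ≈ 826 hours.

826 hours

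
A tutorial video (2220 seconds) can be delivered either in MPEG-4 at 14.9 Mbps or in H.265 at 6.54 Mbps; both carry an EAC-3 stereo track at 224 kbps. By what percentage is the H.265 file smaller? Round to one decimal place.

55.3%

Audio: 224 kbps = 0.224 Mbps.
MPEG-4: 15.124 Mbps × 2220 s = 33575.3 Mb = 4.197 GB.
H.265: 6.764 Mbps × 2220 s = 15016.1 Mb = 1.877 GB.
Reduction: (1 − 1.877/4.197) × 100 = 55.28%.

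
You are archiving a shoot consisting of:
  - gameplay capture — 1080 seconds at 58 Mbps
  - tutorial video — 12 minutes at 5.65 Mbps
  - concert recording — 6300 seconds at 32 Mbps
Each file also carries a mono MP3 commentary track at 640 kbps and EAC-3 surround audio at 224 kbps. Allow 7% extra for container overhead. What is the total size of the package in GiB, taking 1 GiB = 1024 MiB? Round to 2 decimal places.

34.29 GiB

Audio total: 640 + 224 = 864 kbps = 0.864 Mbps.
gameplay capture: 58.864 Mbps × 1080 s × 1.07 = 68023.2 Mb
tutorial video: 6.514 Mbps × 720 s × 1.07 = 5018.4 Mb
concert recording: 32.864 Mbps × 6300 s × 1.07 = 221536.2 Mb
Total: 294577.8 Mb = 36822.2 MB.
= 34.29 GiB.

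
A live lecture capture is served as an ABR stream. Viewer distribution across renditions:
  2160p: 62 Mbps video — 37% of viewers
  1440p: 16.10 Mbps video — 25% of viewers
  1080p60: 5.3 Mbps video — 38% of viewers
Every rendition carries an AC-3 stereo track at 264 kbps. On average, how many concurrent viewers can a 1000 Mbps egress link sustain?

Audio: 264 kbps = 0.264 Mbps.
Average per-viewer bitrate: 0.37×62.264 + 0.25×16.364 + 0.38×5.564 = 29.243 Mbps.
1000 Mbps = 1,000 Mbps; 1,000 / 29.243 = 34.20 → 34.

34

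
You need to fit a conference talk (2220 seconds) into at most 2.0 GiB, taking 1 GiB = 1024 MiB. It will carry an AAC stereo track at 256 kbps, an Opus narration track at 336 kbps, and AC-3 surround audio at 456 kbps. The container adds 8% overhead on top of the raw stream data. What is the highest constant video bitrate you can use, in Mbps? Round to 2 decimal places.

Budget: 2.0 GiB = 17179.9 Mb.
Stream payload after overhead: 17179.9 / 1.08 = 15907.3 Mb.
Total bitrate budget: 15907.3 Mb / 2220 s = 7.165 Mbps.
Audio total: 256 + 336 + 456 = 1048 kbps = 1.048 Mbps.
Video: 7.165 − 1.048 = 6.117 Mbps.

6.12 Mbps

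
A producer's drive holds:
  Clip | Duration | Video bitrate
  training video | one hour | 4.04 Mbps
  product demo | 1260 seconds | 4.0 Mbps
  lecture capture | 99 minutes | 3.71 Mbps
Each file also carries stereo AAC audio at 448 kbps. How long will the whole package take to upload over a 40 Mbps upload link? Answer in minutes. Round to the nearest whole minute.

19 minutes

Audio: 448 kbps = 0.448 Mbps.
training video: 4.488 Mbps × 3600 s = 16156.8 Mb
product demo: 4.448 Mbps × 1260 s = 5604.5 Mb
lecture capture: 4.158 Mbps × 5940 s = 24698.5 Mb
Total: 46459.8 Mb = 5807.5 MB.
At 40 Mbps: 46459.8 / 40 = 1161 s ≈ 19.4 minutes.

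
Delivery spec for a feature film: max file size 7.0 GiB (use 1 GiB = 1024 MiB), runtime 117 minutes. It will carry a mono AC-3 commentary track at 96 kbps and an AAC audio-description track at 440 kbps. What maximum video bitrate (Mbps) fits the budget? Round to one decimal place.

8.0 Mbps

Budget: 7.0 GiB = 60129.5 Mb.
117 min = 7020 s
Total bitrate budget: 60129.5 Mb / 7020 s = 8.565 Mbps.
Audio total: 96 + 440 = 536 kbps = 0.536 Mbps.
Video: 8.565 − 0.536 = 8.029 Mbps.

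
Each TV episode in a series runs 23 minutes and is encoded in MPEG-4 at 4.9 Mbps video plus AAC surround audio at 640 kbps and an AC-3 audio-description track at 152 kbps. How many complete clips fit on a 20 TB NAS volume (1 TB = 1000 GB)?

23 min = 1380 s
Audio total: 640 + 152 = 792 kbps = 0.792 Mbps.
Total bitrate: 5.692 Mbps.
Per item: 5.692 Mbps × 1380 s = 7,855 Mb = 981.9 MB.
Capacity: 20 TB = 160,000,000 Mb; 20369.30 items → 20369 complete.

20369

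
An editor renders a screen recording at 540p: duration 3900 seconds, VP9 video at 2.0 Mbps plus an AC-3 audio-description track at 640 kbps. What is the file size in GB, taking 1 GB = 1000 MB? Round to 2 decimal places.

Audio: 640 kbps = 0.640 Mbps.
Total bitrate: 2.0 + 0.640 = 2.640 Mbps.
Stream data: 2.640 Mbps × 3900 s = 10296.0 Mb.
10,296 Mb ÷ 8 = 1,287 MB → 1.287 GB.

1.29 GB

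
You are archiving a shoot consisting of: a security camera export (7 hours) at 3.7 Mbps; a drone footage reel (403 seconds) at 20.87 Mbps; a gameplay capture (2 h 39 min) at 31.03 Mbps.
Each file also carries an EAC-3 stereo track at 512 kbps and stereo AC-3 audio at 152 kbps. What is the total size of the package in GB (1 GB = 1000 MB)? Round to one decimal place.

52.6 GB

Audio total: 512 + 152 = 664 kbps = 0.664 Mbps.
security camera export: 4.364 Mbps × 25200 s = 109972.8 Mb
drone footage reel: 21.534 Mbps × 403 s = 8678.2 Mb
gameplay capture: 31.694 Mbps × 9540 s = 302360.8 Mb
Total: 421011.8 Mb = 52626.5 MB.
= 52.63 GB.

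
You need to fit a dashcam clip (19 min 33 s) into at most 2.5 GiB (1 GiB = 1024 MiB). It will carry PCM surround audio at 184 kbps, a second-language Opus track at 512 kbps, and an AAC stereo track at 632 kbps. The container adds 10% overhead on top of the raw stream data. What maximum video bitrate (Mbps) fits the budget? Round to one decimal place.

15.3 Mbps

Budget: 2.5 GiB = 21474.8 Mb.
Stream payload after overhead: 21474.8 / 1.10 = 19522.6 Mb.
19 min 33 s = 1173 s
Total bitrate budget: 19522.6 Mb / 1173 s = 16.643 Mbps.
Audio total: 184 + 512 + 632 = 1328 kbps = 1.328 Mbps.
Video: 16.643 − 1.328 = 15.315 Mbps.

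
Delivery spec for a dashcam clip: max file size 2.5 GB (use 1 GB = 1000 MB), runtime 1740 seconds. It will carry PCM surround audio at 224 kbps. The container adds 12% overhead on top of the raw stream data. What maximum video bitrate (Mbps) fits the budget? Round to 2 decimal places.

10.04 Mbps

Budget: 2.5 GB = 20000.0 Mb.
Stream payload after overhead: 20000.0 / 1.12 = 17857.1 Mb.
Total bitrate budget: 17857.1 Mb / 1740 s = 10.263 Mbps.
Audio: 224 kbps = 0.224 Mbps.
Video: 10.263 − 0.224 = 10.039 Mbps.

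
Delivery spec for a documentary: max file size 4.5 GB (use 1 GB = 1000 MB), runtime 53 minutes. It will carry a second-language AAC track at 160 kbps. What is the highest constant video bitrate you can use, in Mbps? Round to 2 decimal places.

11.16 Mbps

Budget: 4.5 GB = 36000.0 Mb.
53 min = 3180 s
Total bitrate budget: 36000.0 Mb / 3180 s = 11.321 Mbps.
Audio: 160 kbps = 0.160 Mbps.
Video: 11.321 − 0.160 = 11.161 Mbps.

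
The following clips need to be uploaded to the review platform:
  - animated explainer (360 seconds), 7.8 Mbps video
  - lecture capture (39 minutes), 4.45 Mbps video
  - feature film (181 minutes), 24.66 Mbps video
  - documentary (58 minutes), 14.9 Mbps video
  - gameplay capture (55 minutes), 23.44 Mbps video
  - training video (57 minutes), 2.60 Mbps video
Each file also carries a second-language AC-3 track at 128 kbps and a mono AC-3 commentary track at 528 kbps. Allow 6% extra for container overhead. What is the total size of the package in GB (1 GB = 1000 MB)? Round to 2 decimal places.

57.60 GB

Audio total: 128 + 528 = 656 kbps = 0.656 Mbps.
animated explainer: 8.456 Mbps × 360 s × 1.06 = 3226.8 Mb
lecture capture: 5.106 Mbps × 2340 s × 1.06 = 12664.9 Mb
feature film: 25.316 Mbps × 10860 s × 1.06 = 291427.7 Mb
documentary: 15.556 Mbps × 3480 s × 1.06 = 57383.0 Mb
gameplay capture: 24.096 Mbps × 3300 s × 1.06 = 84287.8 Mb
training video: 3.256 Mbps × 3420 s × 1.06 = 11803.7 Mb
Total: 460793.8 Mb = 57599.2 MB.
= 57.60 GB.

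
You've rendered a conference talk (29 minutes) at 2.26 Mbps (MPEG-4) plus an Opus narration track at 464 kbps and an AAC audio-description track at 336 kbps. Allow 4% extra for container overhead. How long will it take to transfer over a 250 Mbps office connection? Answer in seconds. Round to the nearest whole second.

22 seconds

29 min = 1740 s
Audio total: 464 + 336 = 800 kbps = 0.800 Mbps.
Total bitrate: 3.060 Mbps.
File: 3.060 Mbps × 1740 s = 5324.4 Mb.
With 4% container overhead: ×1.04. → 5537.4 Mb.
At 250 Mbps: 5537.4 / 250 = 22.1 s ≈ 22.1 seconds.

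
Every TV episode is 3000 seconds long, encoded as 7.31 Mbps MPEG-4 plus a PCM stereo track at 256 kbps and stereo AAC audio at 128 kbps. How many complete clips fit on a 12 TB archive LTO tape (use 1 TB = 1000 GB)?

Audio total: 256 + 128 = 384 kbps = 0.384 Mbps.
Total bitrate: 7.694 Mbps.
Per item: 7.694 Mbps × 3000 s = 23,082 Mb = 2,885 MB.
Capacity: 12 TB = 96,000,000 Mb; 4159.09 items → 4159 complete.

4159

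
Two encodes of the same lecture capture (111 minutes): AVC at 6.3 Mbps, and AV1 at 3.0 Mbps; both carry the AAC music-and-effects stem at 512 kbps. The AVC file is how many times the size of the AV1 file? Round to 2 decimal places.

111 min = 6660 s
Audio: 512 kbps = 0.512 Mbps.
AVC: 6.812 Mbps × 6660 s = 45367.9 Mb = 5.671 GB.
AV1: 3.512 Mbps × 6660 s = 23389.9 Mb = 2.924 GB.
Ratio: 5.671 / 2.924 = 1.940.

1.94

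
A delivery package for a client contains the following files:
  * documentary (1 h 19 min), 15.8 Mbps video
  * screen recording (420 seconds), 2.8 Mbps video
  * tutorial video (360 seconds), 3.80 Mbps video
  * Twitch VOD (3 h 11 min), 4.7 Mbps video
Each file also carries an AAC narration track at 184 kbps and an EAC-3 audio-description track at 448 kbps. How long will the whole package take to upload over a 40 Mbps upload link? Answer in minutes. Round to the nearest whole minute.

59 minutes

Audio total: 184 + 448 = 632 kbps = 0.632 Mbps.
documentary: 16.432 Mbps × 4740 s = 77887.7 Mb
screen recording: 3.432 Mbps × 420 s = 1441.4 Mb
tutorial video: 4.432 Mbps × 360 s = 1595.5 Mb
Twitch VOD: 5.332 Mbps × 11460 s = 61104.7 Mb
Total: 142029.4 Mb = 17753.7 MB.
At 40 Mbps: 142029.4 / 40 = 3551 s ≈ 59.2 minutes.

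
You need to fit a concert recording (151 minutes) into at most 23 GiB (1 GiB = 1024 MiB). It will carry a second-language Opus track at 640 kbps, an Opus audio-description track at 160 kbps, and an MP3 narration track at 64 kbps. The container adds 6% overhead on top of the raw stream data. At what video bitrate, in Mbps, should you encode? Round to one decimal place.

19.7 Mbps

Budget: 23 GiB = 197568.5 Mb.
Stream payload after overhead: 197568.5 / 1.06 = 186385.4 Mb.
151 min = 9060 s
Total bitrate budget: 186385.4 Mb / 9060 s = 20.572 Mbps.
Audio total: 640 + 160 + 64 = 864 kbps = 0.864 Mbps.
Video: 20.572 − 0.864 = 19.708 Mbps.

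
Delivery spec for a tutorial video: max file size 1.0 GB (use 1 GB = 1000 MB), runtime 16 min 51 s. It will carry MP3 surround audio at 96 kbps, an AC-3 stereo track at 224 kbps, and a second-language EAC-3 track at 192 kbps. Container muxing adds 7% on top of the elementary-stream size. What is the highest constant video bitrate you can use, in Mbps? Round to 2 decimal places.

Budget: 1.0 GB = 8000.0 Mb.
Stream payload after overhead: 8000.0 / 1.07 = 7476.6 Mb.
16 min 51 s = 1011 s
Total bitrate budget: 7476.6 Mb / 1011 s = 7.395 Mbps.
Audio total: 96 + 224 + 192 = 512 kbps = 0.512 Mbps.
Video: 7.395 − 0.512 = 6.883 Mbps.

6.88 Mbps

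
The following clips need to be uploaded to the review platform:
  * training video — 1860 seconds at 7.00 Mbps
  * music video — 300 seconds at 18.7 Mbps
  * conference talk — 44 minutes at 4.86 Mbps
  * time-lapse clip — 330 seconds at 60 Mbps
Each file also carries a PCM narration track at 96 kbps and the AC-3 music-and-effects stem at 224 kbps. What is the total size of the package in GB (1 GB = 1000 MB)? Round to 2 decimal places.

6.61 GB

Audio total: 96 + 224 = 320 kbps = 0.320 Mbps.
training video: 7.320 Mbps × 1860 s = 13615.2 Mb
music video: 19.020 Mbps × 300 s = 5706.0 Mb
conference talk: 5.180 Mbps × 2640 s = 13675.2 Mb
time-lapse clip: 60.320 Mbps × 330 s = 19905.6 Mb
Total: 52902.0 Mb = 6612.8 MB.
= 6.613 GB.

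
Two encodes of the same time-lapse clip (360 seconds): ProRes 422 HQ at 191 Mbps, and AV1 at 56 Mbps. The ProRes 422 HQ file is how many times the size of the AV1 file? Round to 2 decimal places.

3.41

ProRes 422 HQ: 191.000 Mbps × 360 s = 68760.0 Mb = 8.595 GB.
AV1: 56.000 Mbps × 360 s = 20160.0 Mb = 2.520 GB.
Ratio: 8.595 / 2.520 = 3.411.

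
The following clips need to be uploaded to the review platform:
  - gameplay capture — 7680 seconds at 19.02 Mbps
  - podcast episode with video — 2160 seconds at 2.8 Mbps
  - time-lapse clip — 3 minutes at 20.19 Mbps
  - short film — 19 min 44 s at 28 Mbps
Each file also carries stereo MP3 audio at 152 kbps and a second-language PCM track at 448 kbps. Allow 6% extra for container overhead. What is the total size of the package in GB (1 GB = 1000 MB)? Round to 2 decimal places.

25.92 GB

Audio total: 152 + 448 = 600 kbps = 0.600 Mbps.
gameplay capture: 19.620 Mbps × 7680 s × 1.06 = 159722.5 Mb
podcast episode with video: 3.400 Mbps × 2160 s × 1.06 = 7784.6 Mb
time-lapse clip: 20.790 Mbps × 180 s × 1.06 = 3966.7 Mb
short film: 28.600 Mbps × 1184 s × 1.06 = 35894.1 Mb
Total: 207368.0 Mb = 25921.0 MB.
= 25.92 GB.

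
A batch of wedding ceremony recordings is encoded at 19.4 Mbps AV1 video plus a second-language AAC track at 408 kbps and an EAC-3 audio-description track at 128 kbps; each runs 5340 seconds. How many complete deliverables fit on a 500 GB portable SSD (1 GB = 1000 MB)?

37

Audio total: 408 + 128 = 536 kbps = 0.536 Mbps.
Total bitrate: 19.936 Mbps.
Per item: 19.936 Mbps × 5340 s = 106,458 Mb = 13,307 MB.
Capacity: 500 GB = 4,000,000 Mb; 37.57 items → 37 complete.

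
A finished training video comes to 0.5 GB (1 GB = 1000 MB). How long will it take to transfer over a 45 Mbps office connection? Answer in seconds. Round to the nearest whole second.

89 seconds

File: 0.5 GB = 4000.0 Mb.
At 45 Mbps: 4000.0 / 45 = 88.9 s ≈ 88.9 seconds.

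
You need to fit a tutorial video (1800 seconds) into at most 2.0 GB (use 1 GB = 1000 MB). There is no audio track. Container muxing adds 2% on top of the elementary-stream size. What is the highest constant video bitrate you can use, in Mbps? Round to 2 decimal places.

Budget: 2.0 GB = 16000.0 Mb.
Stream payload after overhead: 16000.0 / 1.02 = 15686.3 Mb.
Total bitrate budget: 15686.3 Mb / 1800 s = 8.715 Mbps.

8.71 Mbps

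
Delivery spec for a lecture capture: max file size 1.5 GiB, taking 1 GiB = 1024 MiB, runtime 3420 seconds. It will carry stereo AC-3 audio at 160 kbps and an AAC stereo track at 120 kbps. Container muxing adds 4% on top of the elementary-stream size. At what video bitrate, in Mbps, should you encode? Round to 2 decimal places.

Budget: 1.5 GiB = 12884.9 Mb.
Stream payload after overhead: 12884.9 / 1.04 = 12389.3 Mb.
Total bitrate budget: 12389.3 Mb / 3420 s = 3.623 Mbps.
Audio total: 160 + 120 = 280 kbps = 0.280 Mbps.
Video: 3.623 − 0.280 = 3.343 Mbps.

3.34 Mbps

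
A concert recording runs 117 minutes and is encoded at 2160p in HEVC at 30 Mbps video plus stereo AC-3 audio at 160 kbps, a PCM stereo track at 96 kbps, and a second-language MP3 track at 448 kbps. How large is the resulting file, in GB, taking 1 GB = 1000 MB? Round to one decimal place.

26.9 GB

117 min = 7020 s
Audio total: 160 + 96 + 448 = 704 kbps = 0.704 Mbps.
Total bitrate: 30 + 0.704 = 30.704 Mbps.
Stream data: 30.704 Mbps × 7020 s = 215542.1 Mb.
215,542 Mb ÷ 8 = 26,943 MB → 26.94 GB.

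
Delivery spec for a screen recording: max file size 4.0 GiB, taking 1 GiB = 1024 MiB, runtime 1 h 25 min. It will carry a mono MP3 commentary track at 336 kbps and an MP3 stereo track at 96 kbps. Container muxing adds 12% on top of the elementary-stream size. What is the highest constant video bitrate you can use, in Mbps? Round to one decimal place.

5.6 Mbps

Budget: 4.0 GiB = 34359.7 Mb.
Stream payload after overhead: 34359.7 / 1.12 = 30678.3 Mb.
1 h 25 min = 85 min = 5100 s
Total bitrate budget: 30678.3 Mb / 5100 s = 6.015 Mbps.
Audio total: 336 + 96 = 432 kbps = 0.432 Mbps.
Video: 6.015 − 0.432 = 5.583 Mbps.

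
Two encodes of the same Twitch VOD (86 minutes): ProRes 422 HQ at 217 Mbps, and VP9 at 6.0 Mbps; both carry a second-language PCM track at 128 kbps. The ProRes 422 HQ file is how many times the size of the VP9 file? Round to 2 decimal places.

86 min = 5160 s
Audio: 128 kbps = 0.128 Mbps.
ProRes 422 HQ: 217.128 Mbps × 5160 s = 1120380.5 Mb = 130.429 GiB.
VP9: 6.128 Mbps × 5160 s = 31620.5 Mb = 3.681 GiB.
Ratio: 130.429 / 3.681 = 35.432.

35.43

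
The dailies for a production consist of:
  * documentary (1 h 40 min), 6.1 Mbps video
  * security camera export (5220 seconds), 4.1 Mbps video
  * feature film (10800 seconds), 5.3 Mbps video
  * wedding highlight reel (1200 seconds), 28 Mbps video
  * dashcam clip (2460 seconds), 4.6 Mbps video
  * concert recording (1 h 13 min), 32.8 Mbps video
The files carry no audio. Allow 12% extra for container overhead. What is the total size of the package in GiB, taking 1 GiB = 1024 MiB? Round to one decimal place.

39.6 GiB

documentary: 6.100 Mbps × 6000 s × 1.12 = 40992.0 Mb
security camera export: 4.100 Mbps × 5220 s × 1.12 = 23970.2 Mb
feature film: 5.300 Mbps × 10800 s × 1.12 = 64108.8 Mb
wedding highlight reel: 28.000 Mbps × 1200 s × 1.12 = 37632.0 Mb
dashcam clip: 4.600 Mbps × 2460 s × 1.12 = 12673.9 Mb
concert recording: 32.800 Mbps × 4380 s × 1.12 = 160903.7 Mb
Total: 340280.6 Mb = 42535.1 MB.
= 39.61 GiB.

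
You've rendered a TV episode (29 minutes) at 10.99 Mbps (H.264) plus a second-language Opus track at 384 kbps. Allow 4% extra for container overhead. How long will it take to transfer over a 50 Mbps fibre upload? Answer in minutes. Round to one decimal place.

6.9 minutes

29 min = 1740 s
Audio: 384 kbps = 0.384 Mbps.
Total bitrate: 11.374 Mbps.
File: 11.374 Mbps × 1740 s = 19790.8 Mb.
With 4% container overhead: ×1.04. → 20582.4 Mb.
At 50 Mbps: 20582.4 / 50 = 411.6 s ≈ 6.86 minutes.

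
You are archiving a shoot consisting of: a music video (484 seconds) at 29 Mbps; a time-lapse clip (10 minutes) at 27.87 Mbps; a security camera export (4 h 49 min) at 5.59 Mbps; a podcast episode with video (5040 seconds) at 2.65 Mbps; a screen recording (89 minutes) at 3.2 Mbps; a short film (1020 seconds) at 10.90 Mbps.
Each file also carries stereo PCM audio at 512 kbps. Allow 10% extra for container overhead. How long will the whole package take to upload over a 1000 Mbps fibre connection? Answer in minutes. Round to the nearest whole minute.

3 minutes

Audio: 512 kbps = 0.512 Mbps.
music video: 29.512 Mbps × 484 s × 1.10 = 15712.2 Mb
time-lapse clip: 28.382 Mbps × 600 s × 1.10 = 18732.1 Mb
security camera export: 6.102 Mbps × 17340 s × 1.10 = 116389.5 Mb
podcast episode with video: 3.162 Mbps × 5040 s × 1.10 = 17530.1 Mb
screen recording: 3.712 Mbps × 5340 s × 1.10 = 21804.3 Mb
short film: 11.412 Mbps × 1020 s × 1.10 = 12804.3 Mb
Total: 202972.5 Mb = 25371.6 MB.
At 1000 Mbps: 202972.5 / 1000 = 203 s ≈ 3.38 minutes.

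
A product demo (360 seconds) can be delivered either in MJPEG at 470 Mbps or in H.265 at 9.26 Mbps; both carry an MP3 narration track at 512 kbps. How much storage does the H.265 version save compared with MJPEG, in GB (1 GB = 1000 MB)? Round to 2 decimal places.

20.73 GB

Audio: 512 kbps = 0.512 Mbps.
MJPEG: 470.512 Mbps × 360 s = 169384.3 Mb = 21.173 GB.
H.265: 9.772 Mbps × 360 s = 3517.9 Mb = 0.440 GB.
Saving: 21.173 − 0.440 = 20.733 GB.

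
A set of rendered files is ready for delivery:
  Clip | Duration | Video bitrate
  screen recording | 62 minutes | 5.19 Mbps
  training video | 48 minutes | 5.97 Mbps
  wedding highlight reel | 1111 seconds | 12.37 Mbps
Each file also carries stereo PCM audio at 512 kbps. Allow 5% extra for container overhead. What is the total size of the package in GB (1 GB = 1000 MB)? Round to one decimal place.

7.1 GB

Audio: 512 kbps = 0.512 Mbps.
screen recording: 5.702 Mbps × 3720 s × 1.05 = 22272.0 Mb
training video: 6.482 Mbps × 2880 s × 1.05 = 19601.6 Mb
wedding highlight reel: 12.882 Mbps × 1111 s × 1.05 = 15027.5 Mb
Total: 56901.1 Mb = 7112.6 MB.
= 7.113 GB.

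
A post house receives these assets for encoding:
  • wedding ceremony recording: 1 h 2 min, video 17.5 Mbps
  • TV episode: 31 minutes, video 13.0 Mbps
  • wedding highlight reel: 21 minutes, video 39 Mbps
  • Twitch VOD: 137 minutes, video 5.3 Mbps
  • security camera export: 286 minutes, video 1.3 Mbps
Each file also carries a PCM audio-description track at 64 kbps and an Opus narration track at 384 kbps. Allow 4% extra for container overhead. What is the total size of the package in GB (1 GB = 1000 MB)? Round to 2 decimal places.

28.43 GB

Audio total: 64 + 384 = 448 kbps = 0.448 Mbps.
wedding ceremony recording: 17.948 Mbps × 3720 s × 1.04 = 69437.2 Mb
TV episode: 13.448 Mbps × 1860 s × 1.04 = 26013.8 Mb
wedding highlight reel: 39.448 Mbps × 1260 s × 1.04 = 51692.7 Mb
Twitch VOD: 5.748 Mbps × 8220 s × 1.04 = 49138.5 Mb
security camera export: 1.748 Mbps × 17160 s × 1.04 = 31195.5 Mb
Total: 227477.7 Mb = 28434.7 MB.
= 28.43 GB.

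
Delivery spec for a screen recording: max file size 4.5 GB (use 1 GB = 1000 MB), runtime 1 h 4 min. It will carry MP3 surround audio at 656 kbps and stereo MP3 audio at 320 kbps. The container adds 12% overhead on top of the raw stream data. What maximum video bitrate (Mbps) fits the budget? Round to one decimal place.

7.4 Mbps

Budget: 4.5 GB = 36000.0 Mb.
Stream payload after overhead: 36000.0 / 1.12 = 32142.9 Mb.
1 h 4 min = 64 min = 3840 s
Total bitrate budget: 32142.9 Mb / 3840 s = 8.371 Mbps.
Audio total: 656 + 320 = 976 kbps = 0.976 Mbps.
Video: 8.371 − 0.976 = 7.395 Mbps.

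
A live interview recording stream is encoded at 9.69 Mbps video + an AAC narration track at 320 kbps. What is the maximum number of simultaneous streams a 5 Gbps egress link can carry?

Audio: 320 kbps = 0.320 Mbps.
Per-viewer media rate: 10.010 Mbps.
5 Gbps = 5,000 Mbps; 5,000 / 10.010 = 499.50 → 499 viewers.

499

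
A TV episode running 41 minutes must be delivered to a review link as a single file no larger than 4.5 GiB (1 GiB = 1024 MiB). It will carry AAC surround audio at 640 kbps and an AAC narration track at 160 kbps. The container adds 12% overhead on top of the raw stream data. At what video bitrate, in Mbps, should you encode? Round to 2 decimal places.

Budget: 4.5 GiB = 38654.7 Mb.
Stream payload after overhead: 38654.7 / 1.12 = 34513.1 Mb.
41 min = 2460 s
Total bitrate budget: 34513.1 Mb / 2460 s = 14.030 Mbps.
Audio total: 640 + 160 = 800 kbps = 0.800 Mbps.
Video: 14.030 − 0.800 = 13.230 Mbps.

13.23 Mbps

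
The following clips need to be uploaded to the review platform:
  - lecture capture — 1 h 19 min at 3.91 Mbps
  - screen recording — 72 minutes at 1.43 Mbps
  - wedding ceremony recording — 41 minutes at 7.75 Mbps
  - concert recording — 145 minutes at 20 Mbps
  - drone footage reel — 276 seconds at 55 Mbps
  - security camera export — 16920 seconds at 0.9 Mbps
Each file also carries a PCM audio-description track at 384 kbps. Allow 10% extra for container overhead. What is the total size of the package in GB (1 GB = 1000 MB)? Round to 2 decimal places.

Audio: 384 kbps = 0.384 Mbps.
lecture capture: 4.294 Mbps × 4740 s × 1.10 = 22388.9 Mb
screen recording: 1.814 Mbps × 4320 s × 1.10 = 8620.1 Mb
wedding ceremony recording: 8.134 Mbps × 2460 s × 1.10 = 22010.6 Mb
concert recording: 20.384 Mbps × 8700 s × 1.10 = 195074.9 Mb
drone footage reel: 55.384 Mbps × 276 s × 1.10 = 16814.6 Mb
security camera export: 1.284 Mbps × 16920 s × 1.10 = 23897.8 Mb
Total: 288806.9 Mb = 36100.9 MB.
= 36.10 GB.

36.10 GB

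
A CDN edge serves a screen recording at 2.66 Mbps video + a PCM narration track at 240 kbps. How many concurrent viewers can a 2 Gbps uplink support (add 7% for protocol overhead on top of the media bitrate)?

Audio: 240 kbps = 0.240 Mbps.
Per-viewer media rate: 2.900 Mbps.
On the wire with 7% overhead: 3.103 Mbps.
2 Gbps = 2,000 Mbps; 2,000 / 3.103 = 644.54 → 644 viewers.

644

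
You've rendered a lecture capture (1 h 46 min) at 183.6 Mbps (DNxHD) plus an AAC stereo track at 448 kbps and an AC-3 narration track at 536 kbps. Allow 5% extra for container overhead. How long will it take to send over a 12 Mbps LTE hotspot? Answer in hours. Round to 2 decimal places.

1 h 46 min = 106 min = 6360 s
Audio total: 448 + 536 = 984 kbps = 0.984 Mbps.
Total bitrate: 184.584 Mbps.
File: 184.584 Mbps × 6360 s = 1173954.2 Mb.
With 5% container overhead: ×1.05. → 1232652.0 Mb.
At 12 Mbps: 1232652.0 / 12 = 102721.0 s ≈ 28.5 hours.

28.53 hours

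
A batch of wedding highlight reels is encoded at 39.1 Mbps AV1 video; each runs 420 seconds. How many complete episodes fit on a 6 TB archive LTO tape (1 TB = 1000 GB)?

2922

Per item: 39.100 Mbps × 420 s = 16,422 Mb = 2,053 MB.
Capacity: 6 TB = 48,000,000 Mb; 2922.91 items → 2922 complete.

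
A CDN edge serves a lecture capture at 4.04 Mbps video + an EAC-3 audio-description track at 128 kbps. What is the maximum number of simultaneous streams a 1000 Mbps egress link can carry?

Audio: 128 kbps = 0.128 Mbps.
Per-viewer media rate: 4.168 Mbps.
1000 Mbps = 1,000 Mbps; 1,000 / 4.168 = 239.92 → 239 viewers.

239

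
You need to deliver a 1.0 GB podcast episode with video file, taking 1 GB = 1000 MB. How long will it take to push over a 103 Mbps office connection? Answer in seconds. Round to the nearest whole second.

File: 1.0 GB = 8000.0 Mb.
At 103 Mbps: 8000.0 / 103 = 77.7 s ≈ 77.7 seconds.

78 seconds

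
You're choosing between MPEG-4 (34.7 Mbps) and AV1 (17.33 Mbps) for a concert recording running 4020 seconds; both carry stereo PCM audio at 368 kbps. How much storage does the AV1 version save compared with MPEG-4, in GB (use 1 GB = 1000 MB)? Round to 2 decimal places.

8.73 GB

Audio: 368 kbps = 0.368 Mbps.
MPEG-4: 35.068 Mbps × 4020 s = 140973.4 Mb = 17.622 GB.
AV1: 17.698 Mbps × 4020 s = 71146.0 Mb = 8.893 GB.
Saving: 17.622 − 8.893 = 8.728 GB.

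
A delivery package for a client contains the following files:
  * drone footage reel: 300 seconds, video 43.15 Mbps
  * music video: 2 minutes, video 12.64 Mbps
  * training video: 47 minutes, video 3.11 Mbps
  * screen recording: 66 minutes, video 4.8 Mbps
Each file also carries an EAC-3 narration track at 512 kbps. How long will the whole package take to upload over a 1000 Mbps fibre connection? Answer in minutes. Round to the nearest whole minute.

1 minutes

Audio: 512 kbps = 0.512 Mbps.
drone footage reel: 43.662 Mbps × 300 s = 13098.6 Mb
music video: 13.152 Mbps × 120 s = 1578.2 Mb
training video: 3.622 Mbps × 2820 s = 10214.0 Mb
screen recording: 5.312 Mbps × 3960 s = 21035.5 Mb
Total: 45926.4 Mb = 5740.8 MB.
At 1000 Mbps: 45926.4 / 1000 = 46 s ≈ 0.765 minutes.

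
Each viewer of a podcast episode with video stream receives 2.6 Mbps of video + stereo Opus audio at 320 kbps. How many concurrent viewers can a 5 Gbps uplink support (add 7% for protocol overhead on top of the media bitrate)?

Audio: 320 kbps = 0.320 Mbps.
Per-viewer media rate: 2.920 Mbps.
On the wire with 7% overhead: 3.124 Mbps.
5 Gbps = 5,000 Mbps; 5,000 / 3.124 = 1600.31 → 1600 viewers.

1600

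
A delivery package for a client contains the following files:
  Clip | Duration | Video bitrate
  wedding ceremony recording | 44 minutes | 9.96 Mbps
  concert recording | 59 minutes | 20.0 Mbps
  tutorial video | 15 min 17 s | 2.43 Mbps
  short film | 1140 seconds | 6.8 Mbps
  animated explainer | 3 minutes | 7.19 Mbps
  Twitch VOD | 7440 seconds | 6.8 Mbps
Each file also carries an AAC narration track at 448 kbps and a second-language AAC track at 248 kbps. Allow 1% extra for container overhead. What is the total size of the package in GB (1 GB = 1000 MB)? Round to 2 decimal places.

Audio total: 448 + 248 = 696 kbps = 0.696 Mbps.
wedding ceremony recording: 10.656 Mbps × 2640 s × 1.01 = 28413.2 Mb
concert recording: 20.696 Mbps × 3540 s × 1.01 = 73996.5 Mb
tutorial video: 3.126 Mbps × 917 s × 1.01 = 2895.2 Mb
short film: 7.496 Mbps × 1140 s × 1.01 = 8630.9 Mb
animated explainer: 7.886 Mbps × 180 s × 1.01 = 1433.7 Mb
Twitch VOD: 7.496 Mbps × 7440 s × 1.01 = 56327.9 Mb
Total: 171697.4 Mb = 21462.2 MB.
= 21.46 GB.

21.46 GB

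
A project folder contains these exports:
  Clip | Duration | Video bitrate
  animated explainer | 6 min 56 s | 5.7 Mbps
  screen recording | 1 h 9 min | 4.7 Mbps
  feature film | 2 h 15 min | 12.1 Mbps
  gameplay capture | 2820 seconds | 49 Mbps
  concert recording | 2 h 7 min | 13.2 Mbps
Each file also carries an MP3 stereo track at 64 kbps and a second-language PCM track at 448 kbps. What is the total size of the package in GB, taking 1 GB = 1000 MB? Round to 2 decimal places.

46.30 GB

Audio total: 64 + 448 = 512 kbps = 0.512 Mbps.
animated explainer: 6.212 Mbps × 416 s = 2584.2 Mb
screen recording: 5.212 Mbps × 4140 s = 21577.7 Mb
feature film: 12.612 Mbps × 8100 s = 102157.2 Mb
gameplay capture: 49.512 Mbps × 2820 s = 139623.8 Mb
concert recording: 13.712 Mbps × 7620 s = 104485.4 Mb
Total: 370428.4 Mb = 46303.5 MB.
= 46.30 GB.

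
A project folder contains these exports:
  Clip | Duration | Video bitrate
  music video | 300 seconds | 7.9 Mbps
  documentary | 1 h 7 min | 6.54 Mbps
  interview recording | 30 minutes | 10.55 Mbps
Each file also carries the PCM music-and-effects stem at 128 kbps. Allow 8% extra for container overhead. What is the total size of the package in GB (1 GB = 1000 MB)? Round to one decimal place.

6.5 GB

Audio: 128 kbps = 0.128 Mbps.
music video: 8.028 Mbps × 300 s × 1.08 = 2601.1 Mb
documentary: 6.668 Mbps × 4020 s × 1.08 = 28949.8 Mb
interview recording: 10.678 Mbps × 1800 s × 1.08 = 20758.0 Mb
Total: 52308.9 Mb = 6538.6 MB.
= 6.539 GB.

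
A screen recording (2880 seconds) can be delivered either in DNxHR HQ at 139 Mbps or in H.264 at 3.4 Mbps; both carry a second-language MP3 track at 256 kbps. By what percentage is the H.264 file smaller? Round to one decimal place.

Audio: 256 kbps = 0.256 Mbps.
DNxHR HQ: 139.256 Mbps × 2880 s = 401057.3 Mb = 50.132 GB.
H.264: 3.656 Mbps × 2880 s = 10529.3 Mb = 1.316 GB.
Reduction: (1 − 1.316/50.132) × 100 = 97.37%.

97.4%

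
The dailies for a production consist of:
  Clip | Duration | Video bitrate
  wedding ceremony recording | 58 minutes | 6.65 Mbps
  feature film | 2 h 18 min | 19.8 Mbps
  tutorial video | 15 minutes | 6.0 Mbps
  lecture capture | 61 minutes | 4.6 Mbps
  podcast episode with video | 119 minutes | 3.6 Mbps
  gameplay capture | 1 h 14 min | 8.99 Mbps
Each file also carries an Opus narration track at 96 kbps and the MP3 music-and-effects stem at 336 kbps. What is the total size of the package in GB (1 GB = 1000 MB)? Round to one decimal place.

Audio total: 96 + 336 = 432 kbps = 0.432 Mbps.
wedding ceremony recording: 7.082 Mbps × 3480 s = 24645.4 Mb
feature film: 20.232 Mbps × 8280 s = 167521.0 Mb
tutorial video: 6.432 Mbps × 900 s = 5788.8 Mb
lecture capture: 5.032 Mbps × 3660 s = 18417.1 Mb
podcast episode with video: 4.032 Mbps × 7140 s = 28788.5 Mb
gameplay capture: 9.422 Mbps × 4440 s = 41833.7 Mb
Total: 286994.4 Mb = 35874.3 MB.
= 35.87 GB.

35.9 GB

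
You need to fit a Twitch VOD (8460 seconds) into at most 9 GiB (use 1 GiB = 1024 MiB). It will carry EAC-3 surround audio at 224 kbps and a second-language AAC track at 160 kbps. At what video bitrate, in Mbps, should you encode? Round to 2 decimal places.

8.75 Mbps

Budget: 9 GiB = 77309.4 Mb.
Total bitrate budget: 77309.4 Mb / 8460 s = 9.138 Mbps.
Audio total: 224 + 160 = 384 kbps = 0.384 Mbps.
Video: 9.138 − 0.384 = 8.754 Mbps.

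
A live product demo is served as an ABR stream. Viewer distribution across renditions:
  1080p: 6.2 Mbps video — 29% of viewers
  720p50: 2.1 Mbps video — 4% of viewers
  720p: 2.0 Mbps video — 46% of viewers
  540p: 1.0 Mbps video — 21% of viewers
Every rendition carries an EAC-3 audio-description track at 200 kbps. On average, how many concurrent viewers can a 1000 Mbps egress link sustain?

311

Audio: 200 kbps = 0.200 Mbps.
Average per-viewer bitrate: 0.29×6.400 + 0.04×2.300 + 0.46×2.200 + 0.21×1.200 = 3.212 Mbps.
1000 Mbps = 1,000 Mbps; 1,000 / 3.212 = 311.33 → 311.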